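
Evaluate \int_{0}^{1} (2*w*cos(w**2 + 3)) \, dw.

sin(4) - sin(3)

Let u = w**2 + 3, so du = 2*w dw. When w = 0, u = 3; when w = 1, u = 4.
The integral becomes ∫ cos(u) du from 3 to 4, with antiderivative sin(u).
Back in w: F(w) = sin(w**2 + 3).
Then F(1) - F(0) = (sin(4)) - (sin(3)) = sin(4) - sin(3).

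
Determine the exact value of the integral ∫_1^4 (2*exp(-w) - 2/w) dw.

An antiderivative is F(w) = -2*log(w) - 2*exp(-w).
Then F(4) - F(1) = (-4*log(2) - 2*exp(-4)) - (-2*exp(-1)) = -4*log(2) - 2*exp(-4) + 2*exp(-1).

-4*log(2) - 2*exp(-4) + 2*exp(-1)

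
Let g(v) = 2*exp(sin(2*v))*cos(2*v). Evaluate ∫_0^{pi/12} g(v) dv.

Let u = sin(2*v), so du = 2*cos(2*v) dv. When v = 0, u = 0; when v = pi/12, u = 1/2.
The integral becomes ∫ exp(u) du from 0 to 1/2, with antiderivative exp(u).
Back in v: F(v) = exp(sin(2*v)).
Then F(pi/12) - F(0) = (exp(1/2)) - (1) = -1 + exp(1/2).

-1 + exp(1/2)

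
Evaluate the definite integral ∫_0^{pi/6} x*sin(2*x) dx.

-pi/24 + sqrt(3)/8

Integrate by parts once (u = x, dv = sin(2*x) dx).
An antiderivative is F(x) = -x*cos(2*x)/2 + sin(2*x)/4.
Then F(pi/6) - F(0) = (-pi/24 + sqrt(3)/8) - (0) = -pi/24 + sqrt(3)/8.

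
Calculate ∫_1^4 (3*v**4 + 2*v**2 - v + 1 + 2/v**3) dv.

By the power rule, an antiderivative is F(v) = 3*v**5/5 + 2*v**3/3 - v**2/2 + v - 1/v**2.
Then F(4) - F(1) = (156721/240) - (23/30) = 52179/80.

52179/80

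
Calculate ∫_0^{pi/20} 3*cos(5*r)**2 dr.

Use the identity cos^2(5*r) = (1 + cos(10*r))/2.
An antiderivative is F(r) = 3*r/2 + 3*sin(10*r)/20.
Then F(pi/20) - F(0) = (3/20 + 3*pi/40) - (0) = 3/20 + 3*pi/40.

3/20 + 3*pi/40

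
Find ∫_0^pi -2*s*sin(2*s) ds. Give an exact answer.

pi

Integrate by parts once (u = s, dv = -2*sin(2*s) ds).
An antiderivative is F(s) = s*cos(2*s) - sin(2*s)/2.
Then F(pi) - F(0) = (pi) - (0) = pi.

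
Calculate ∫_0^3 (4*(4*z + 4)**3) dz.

Let u = 4*z + 4, so du = 4 dz. When z = 0, u = 4; when z = 3, u = 16.
The integral becomes ∫ u**3 du from 4 to 16, with antiderivative u**4/4.
Back in z: F(z) = (4*z + 4)**4/4.
Then F(3) - F(0) = (16384) - (64) = 16320.

16320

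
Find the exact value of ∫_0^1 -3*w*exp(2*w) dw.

Integrate by parts once (u = w, dv = -3*exp(2*w) dw).
An antiderivative is F(w) = (-6*w + 3)*exp(2*w)/4.
Then F(1) - F(0) = (-3*exp(2)/4) - (3/4) = -3*exp(2)/4 - 3/4.

-3*exp(2)/4 - 3/4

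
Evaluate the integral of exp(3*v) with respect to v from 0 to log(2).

7/3

Let u = exp(v), so du = exp(v) dv. When v = 0, u = 1; when v = log(2), u = 2.
The integral becomes ∫ u**2 du from 1 to 2, with antiderivative u**3/3.
Back in v: F(v) = exp(3*v)/3.
Then F(log(2)) - F(0) = (8/3) - (1/3) = 7/3.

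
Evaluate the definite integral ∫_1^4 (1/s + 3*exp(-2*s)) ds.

-3*exp(-8)/2 + 3*exp(-2)/2 + 2*log(2)

An antiderivative is F(s) = log(s) - 3*exp(-2*s)/2.
Then F(4) - F(1) = (-3*exp(-8)/2 + 2*log(2)) - (-3*exp(-2)/2) = -3*exp(-8)/2 + 3*exp(-2)/2 + 2*log(2).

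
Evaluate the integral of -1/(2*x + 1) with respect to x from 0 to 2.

-log(5)/2

An antiderivative is F(x) = -log(2*x + 1)/2.
Then F(2) - F(0) = (-log(5)/2) - (0) = -log(5)/2.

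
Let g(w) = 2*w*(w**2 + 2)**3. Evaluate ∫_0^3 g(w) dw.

Let u = w**2 + 2, so du = 2*w dw. When w = 0, u = 2; when w = 3, u = 11.
The integral becomes ∫ u**3 du from 2 to 11, with antiderivative u**4/4.
Back in w: F(w) = (w**2 + 2)**4/4.
Then F(3) - F(0) = (14641/4) - (4) = 14625/4.

14625/4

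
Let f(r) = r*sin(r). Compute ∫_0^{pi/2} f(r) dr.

1

Integrate by parts once (u = r, dv = sin(r) dr).
An antiderivative is F(r) = -r*cos(r) + sin(r).
Then F(pi/2) - F(0) = (1) - (0) = 1.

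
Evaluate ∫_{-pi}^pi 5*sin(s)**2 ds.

Use the identity sin^2(s) = (1 - cos(2*s))/2.
An antiderivative is F(s) = 5*s/2 - 5*sin(2*s)/4.
Then F(pi) - F(-pi) = (5*pi/2) - (-5*pi/2) = 5*pi.

5*pi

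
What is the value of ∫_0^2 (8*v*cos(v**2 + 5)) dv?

Let u = v**2 + 5, so du = 2*v dv. When v = 0, u = 5; when v = 2, u = 9.
The integral becomes 4·∫ cos(u) du from 5 to 9, with antiderivative 4*sin(u).
Back in v: F(v) = 4*sin(v**2 + 5).
Then F(2) - F(0) = (4*sin(9)) - (4*sin(5)) = 4*sin(9) - 4*sin(5).

4*sin(9) - 4*sin(5)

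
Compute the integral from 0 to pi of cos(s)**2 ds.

pi/2

Use the identity cos^2(s) = (1 + cos(2*s))/2.
An antiderivative is F(s) = s/2 + sin(2*s)/4.
Then F(pi) - F(0) = (pi/2) - (0) = pi/2.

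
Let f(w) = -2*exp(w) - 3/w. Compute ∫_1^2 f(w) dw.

-2*exp(2) - log(8) + 2*exp(1)

An antiderivative is F(w) = -2*exp(w) - 3*log(w).
Then F(2) - F(1) = (-2*exp(2) - log(8)) - (-2*exp(1)) = -2*exp(2) - log(8) + 2*exp(1).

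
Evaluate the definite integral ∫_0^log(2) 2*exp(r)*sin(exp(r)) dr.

-2*cos(2) + 2*cos(1)

Let u = exp(r), so du = exp(r) dr. When r = 0, u = 1; when r = log(2), u = 2.
The integral becomes 2·∫ sin(u) du from 1 to 2, with antiderivative -2*cos(u).
Back in r: F(r) = -2*cos(exp(r)).
Then F(log(2)) - F(0) = (-2*cos(2)) - (-2*cos(1)) = -2*cos(2) + 2*cos(1).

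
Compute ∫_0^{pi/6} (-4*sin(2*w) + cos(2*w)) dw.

-1 + sqrt(3)/4

An antiderivative is F(w) = sin(2*w)/2 + 2*cos(2*w).
Then F(pi/6) - F(0) = (sqrt(3)/4 + 1) - (2) = -1 + sqrt(3)/4.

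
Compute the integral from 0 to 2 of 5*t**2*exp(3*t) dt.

Integrate by parts twice (u = t^2, dv = 5*exp(3*t) dt).
An antiderivative is F(t) = (45*t**2 - 30*t + 10)*exp(3*t)/27.
Then F(2) - F(0) = (130*exp(6)/27) - (10/27) = -10/27 + 130*exp(6)/27.

-10/27 + 130*exp(6)/27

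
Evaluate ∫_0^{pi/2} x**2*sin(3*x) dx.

Integrate by parts twice (u = x^2, dv = sin(3*x) dx).
An antiderivative is F(x) = -x**2*cos(3*x)/3 + 2*x*sin(3*x)/9 + 2*cos(3*x)/27.
Then F(pi/2) - F(0) = (-pi/9) - (2/27) = -pi/9 - 2/27.

-pi/9 - 2/27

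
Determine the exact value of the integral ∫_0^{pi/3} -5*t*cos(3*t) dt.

10/9

Integrate by parts once (u = t, dv = -5*cos(3*t) dt).
An antiderivative is F(t) = -5*t*sin(3*t)/3 - 5*cos(3*t)/9.
Then F(pi/3) - F(0) = (5/9) - (-5/9) = 10/9.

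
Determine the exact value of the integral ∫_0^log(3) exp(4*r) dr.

Let u = exp(r), so du = exp(r) dr. When r = 0, u = 1; when r = log(3), u = 3.
The integral becomes ∫ u**3 du from 1 to 3, with antiderivative u**4/4.
Back in r: F(r) = exp(4*r)/4.
Then F(log(3)) - F(0) = (81/4) - (1/4) = 20.

20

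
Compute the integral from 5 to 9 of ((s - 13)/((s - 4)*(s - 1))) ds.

-3*log(5) + 4*log(2)

Factor the denominator: s**2 - 5*s + 4 = (s - 1)(s - 4).
Partial fractions: (s - 13)/((s - 4)*(s - 1)) = 4/(s - 1) - 3/(s - 4).
An antiderivative is F(s) = -3*log(s - 4) + 4*log(s - 1).
Then F(9) - F(5) = (-3*log(5) + 12*log(2)) - (8*log(2)) = -3*log(5) + 4*log(2).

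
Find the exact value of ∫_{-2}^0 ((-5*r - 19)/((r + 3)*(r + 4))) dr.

Factor the denominator: r**2 + 7*r + 12 = (r + 4)(r + 3).
Partial fractions: (-5*r - 19)/((r + 3)*(r + 4)) = -1/(r + 4) - 4/(r + 3).
An antiderivative is F(r) = -4*log(r + 3) - log(r + 4).
Then F(0) - F(-2) = (-4*log(3) - 2*log(2)) - (-log(2)) = -4*log(3) - log(2).

-4*log(3) - log(2)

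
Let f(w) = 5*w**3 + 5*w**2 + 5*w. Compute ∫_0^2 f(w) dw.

By the power rule, an antiderivative is F(w) = 5*w**4/4 + 5*w**3/3 + 5*w**2/2.
Then F(2) - F(0) = (130/3) - (0) = 130/3.

130/3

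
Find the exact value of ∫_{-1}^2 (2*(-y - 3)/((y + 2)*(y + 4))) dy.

Factor the denominator: y**2 + 6*y + 8 = (y + 4)(y + 2).
Partial fractions: 2*(-y - 3)/((y + 2)*(y + 4)) = -1/(y + 4) - 1/(y + 2).
An antiderivative is F(y) = -log(y + 2) - log(y + 4).
Then F(2) - F(-1) = (-log(24)) - (-log(3)) = -log(8).

-log(8)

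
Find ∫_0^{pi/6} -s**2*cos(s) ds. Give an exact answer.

-sqrt(3)*pi/6 - pi**2/72 + 1

Integrate by parts twice (u = s^2, dv = -cos(s) ds).
An antiderivative is F(s) = -s**2*sin(s) - 2*s*cos(s) + 2*sin(s).
Then F(pi/6) - F(0) = (-sqrt(3)*pi/6 - pi**2/72 + 1) - (0) = -sqrt(3)*pi/6 - pi**2/72 + 1.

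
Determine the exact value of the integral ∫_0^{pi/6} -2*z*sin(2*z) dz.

Integrate by parts once (u = z, dv = -2*sin(2*z) dz).
An antiderivative is F(z) = z*cos(2*z) - sin(2*z)/2.
Then F(pi/6) - F(0) = (-sqrt(3)/4 + pi/12) - (0) = -sqrt(3)/4 + pi/12.

-sqrt(3)/4 + pi/12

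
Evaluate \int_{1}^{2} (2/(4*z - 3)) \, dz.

log(5)/2

An antiderivative is F(z) = log(4*z - 3)/2.
Then F(2) - F(1) = (log(5)/2) - (0) = log(5)/2.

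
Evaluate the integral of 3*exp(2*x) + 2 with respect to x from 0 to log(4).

An antiderivative is F(x) = 3*exp(2*x)/2 + 2*x.
Then F(log(4)) - F(0) = (4*log(2) + 24) - (3/2) = log(16) + 45/2.

log(16) + 45/2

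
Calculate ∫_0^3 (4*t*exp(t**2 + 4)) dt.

Let u = t**2 + 4, so du = 2*t dt. When t = 0, u = 4; when t = 3, u = 13.
The integral becomes 2·∫ exp(u) du from 4 to 13, with antiderivative 2*exp(u).
Back in t: F(t) = 2*exp(t**2 + 4).
Then F(3) - F(0) = (2*exp(13)) - (2*exp(4)) = -2*(1 - exp(9))*exp(4).

-2*(1 - exp(9))*exp(4)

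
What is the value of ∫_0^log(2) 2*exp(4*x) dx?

Let u = exp(x), so du = exp(x) dx. When x = 0, u = 1; when x = log(2), u = 2.
The integral becomes 2·∫ u**3 du from 1 to 2, with antiderivative u**4/2.
Back in x: F(x) = exp(4*x)/2.
Then F(log(2)) - F(0) = (8) - (1/2) = 15/2.

15/2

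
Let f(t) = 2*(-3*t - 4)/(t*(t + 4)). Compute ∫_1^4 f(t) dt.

-16*log(2) + 4*log(5)

Factor the denominator: t**2 + 4*t = (t + 4)t.
Partial fractions: 2*(-3*t - 4)/(t*(t + 4)) = -4/(t + 4) - 2/t.
An antiderivative is F(t) = -2*log(t) - 4*log(t + 4).
Then F(4) - F(1) = (-16*log(2)) - (-4*log(5)) = -16*log(2) + 4*log(5).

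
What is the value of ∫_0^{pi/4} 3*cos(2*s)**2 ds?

Use the identity cos^2(2*s) = (1 + cos(4*s))/2.
An antiderivative is F(s) = 3*s/2 + 3*sin(4*s)/8.
Then F(pi/4) - F(0) = (3*pi/8) - (0) = 3*pi/8.

3*pi/8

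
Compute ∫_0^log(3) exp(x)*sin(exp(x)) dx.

Let u = exp(x), so du = exp(x) dx. When x = 0, u = 1; when x = log(3), u = 3.
The integral becomes ∫ sin(u) du from 1 to 3, with antiderivative -cos(u).
Back in x: F(x) = -cos(exp(x)).
Then F(log(3)) - F(0) = (-cos(3)) - (-cos(1)) = cos(1) - cos(3).

cos(1) - cos(3)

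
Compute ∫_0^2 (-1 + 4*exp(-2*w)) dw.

An antiderivative is F(w) = -w - 2*exp(-2*w).
Then F(2) - F(0) = (-2 - 2*exp(-4)) - (-2) = -2*exp(-4).

-2*exp(-4)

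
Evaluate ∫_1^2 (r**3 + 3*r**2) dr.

By the power rule, an antiderivative is F(r) = r**4/4 + r**3.
Then F(2) - F(1) = (12) - (5/4) = 43/4.

43/4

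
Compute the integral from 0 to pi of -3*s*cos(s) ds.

6

Integrate by parts once (u = s, dv = -3*cos(s) ds).
An antiderivative is F(s) = -3*s*sin(s) - 3*cos(s).
Then F(pi) - F(0) = (3) - (-3) = 6.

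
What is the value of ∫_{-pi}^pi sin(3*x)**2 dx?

pi

Use the identity sin^2(3*x) = (1 - cos(6*x))/2.
An antiderivative is F(x) = x/2 - sin(6*x)/12.
Then F(pi) - F(-pi) = (pi/2) - (-pi/2) = pi.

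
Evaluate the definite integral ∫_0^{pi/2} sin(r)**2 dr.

Use the identity sin^2(r) = (1 - cos(2*r))/2.
An antiderivative is F(r) = r/2 - sin(2*r)/4.
Then F(pi/2) - F(0) = (pi/4) - (0) = pi/4.

pi/4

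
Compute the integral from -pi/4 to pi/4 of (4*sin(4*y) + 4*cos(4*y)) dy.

An antiderivative is F(y) = sin(4*y) - cos(4*y).
Then F(pi/4) - F(-pi/4) = (1) - (1) = 0.

0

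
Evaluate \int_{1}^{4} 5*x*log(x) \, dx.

-75/4 + 80*log(2)

Integrate by parts once (u = ln x, dv = 5*x dx).
An antiderivative is F(x) = 5*x**2*(2*log(x) - 1)/4.
Then F(4) - F(1) = (-20 + 80*log(2)) - (-5/4) = -75/4 + 80*log(2).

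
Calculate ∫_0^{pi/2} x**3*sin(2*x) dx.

Integrate by parts 3 times (u = x^3, dv = sin(2*x) dx).
An antiderivative is F(x) = -x**3*cos(2*x)/2 + 3*x**2*sin(2*x)/4 + 3*x*cos(2*x)/4 - 3*sin(2*x)/8.
Then F(pi/2) - F(0) = (pi*(-6 + pi**2)/16) - (0) = pi*(-6 + pi**2)/16.

pi*(-6 + pi**2)/16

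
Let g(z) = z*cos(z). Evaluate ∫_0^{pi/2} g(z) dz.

-1 + pi/2

Integrate by parts once (u = z, dv = cos(z) dz).
An antiderivative is F(z) = z*sin(z) + cos(z).
Then F(pi/2) - F(0) = (pi/2) - (1) = -1 + pi/2.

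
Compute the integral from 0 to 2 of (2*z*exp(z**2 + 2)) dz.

-exp(2) + exp(6)

Let u = z**2 + 2, so du = 2*z dz. When z = 0, u = 2; when z = 2, u = 6.
The integral becomes ∫ exp(u) du from 2 to 6, with antiderivative exp(u).
Back in z: F(z) = exp(z**2 + 2).
Then F(2) - F(0) = (exp(6)) - (exp(2)) = -exp(2) + exp(6).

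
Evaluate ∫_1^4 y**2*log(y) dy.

Integrate by parts once (u = ln y, dv = y**2 dy).
An antiderivative is F(y) = y**3*(3*log(y) - 1)/9.
Then F(4) - F(1) = (-64/9 + 128*log(2)/3) - (-1/9) = -7 + 128*log(2)/3.

-7 + 128*log(2)/3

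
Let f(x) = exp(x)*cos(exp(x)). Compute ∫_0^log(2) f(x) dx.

Let u = exp(x), so du = exp(x) dx. When x = 0, u = 1; when x = log(2), u = 2.
The integral becomes ∫ cos(u) du from 1 to 2, with antiderivative sin(u).
Back in x: F(x) = sin(exp(x)).
Then F(log(2)) - F(0) = (sin(2)) - (sin(1)) = -sin(1) + sin(2).

-sin(1) + sin(2)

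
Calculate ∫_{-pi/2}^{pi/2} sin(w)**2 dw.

pi/2

Use the identity sin^2(w) = (1 - cos(2*w))/2.
An antiderivative is F(w) = w/2 - sin(2*w)/4.
Then F(pi/2) - F(-pi/2) = (pi/4) - (-pi/4) = pi/2.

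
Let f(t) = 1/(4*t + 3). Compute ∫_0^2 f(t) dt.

-log(3)/4 + log(11)/4

An antiderivative is F(t) = log(4*t + 3)/4.
Then F(2) - F(0) = (log(11)/4) - (log(3)/4) = -log(3)/4 + log(11)/4.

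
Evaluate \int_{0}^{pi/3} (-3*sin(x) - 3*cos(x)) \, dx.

-3*sqrt(3)/2 - 3/2

An antiderivative is F(x) = -3*sin(x) + 3*cos(x).
Then F(pi/3) - F(0) = (3/2 - 3*sqrt(3)/2) - (3) = -3*sqrt(3)/2 - 3/2.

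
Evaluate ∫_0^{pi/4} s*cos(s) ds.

-1 + sqrt(2)*pi/8 + sqrt(2)/2

Integrate by parts once (u = s, dv = cos(s) ds).
An antiderivative is F(s) = s*sin(s) + cos(s).
Then F(pi/4) - F(0) = (sqrt(2)*(pi + 4)/8) - (1) = -1 + sqrt(2)*pi/8 + sqrt(2)/2.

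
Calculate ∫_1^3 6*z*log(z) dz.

Integrate by parts once (u = ln z, dv = 6*z dz).
An antiderivative is F(z) = 3*z**2*(2*log(z) - 1)/2.
Then F(3) - F(1) = (-27/2 + 27*log(3)) - (-3/2) = -12 + 27*log(3).

-12 + 27*log(3)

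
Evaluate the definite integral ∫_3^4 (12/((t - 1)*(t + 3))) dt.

-3*log(7) + 6*log(3)

Factor the denominator: t**2 + 2*t - 3 = (t + 3)(t - 1).
Partial fractions: 12/((t - 1)*(t + 3)) = -3/(t + 3) + 3/(t - 1).
An antiderivative is F(t) = 3*log(t - 1) - 3*log(t + 3).
Then F(4) - F(3) = (-3*log(7) + 3*log(3)) - (-log(27)) = -3*log(7) + 6*log(3).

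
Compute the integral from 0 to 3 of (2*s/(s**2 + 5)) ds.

Let u = s**2 + 5, so du = 2*s ds. When s = 0, u = 5; when s = 3, u = 14.
The integral becomes ∫ 1/u du from 5 to 14, with antiderivative log(u).
Back in s: F(s) = log(s**2 + 5).
Then F(3) - F(0) = (log(14)) - (log(5)) = log(14/5).

log(14/5)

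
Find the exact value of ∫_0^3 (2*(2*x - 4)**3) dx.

Let u = 2*x - 4, so du = 2 dx. When x = 0, u = -4; when x = 3, u = 2.
The integral becomes ∫ u**3 du from -4 to 2, with antiderivative u**4/4.
Back in x: F(x) = (2*x - 4)**4/4.
Then F(3) - F(0) = (4) - (64) = -60.

-60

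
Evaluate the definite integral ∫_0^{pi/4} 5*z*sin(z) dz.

Integrate by parts once (u = z, dv = 5*sin(z) dz).
An antiderivative is F(z) = -5*z*cos(z) + 5*sin(z).
Then F(pi/4) - F(0) = (5*sqrt(2)*(4 - pi)/8) - (0) = 5*sqrt(2)*(4 - pi)/8.

5*sqrt(2)*(4 - pi)/8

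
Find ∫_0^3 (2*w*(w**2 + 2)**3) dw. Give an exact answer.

14625/4

Let u = w**2 + 2, so du = 2*w dw. When w = 0, u = 2; when w = 3, u = 11.
The integral becomes ∫ u**3 du from 2 to 11, with antiderivative u**4/4.
Back in w: F(w) = (w**2 + 2)**4/4.
Then F(3) - F(0) = (14641/4) - (4) = 14625/4.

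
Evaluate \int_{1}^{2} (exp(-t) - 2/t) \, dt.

-2*log(2) - exp(-2) + exp(-1)

An antiderivative is F(t) = -2*log(t) - exp(-t).
Then F(2) - F(1) = (-2*log(2) - exp(-2)) - (-exp(-1)) = -2*log(2) - exp(-2) + exp(-1).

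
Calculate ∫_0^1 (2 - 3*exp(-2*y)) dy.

(3 + exp(2))*exp(-2)/2

An antiderivative is F(y) = 2*y + 3*exp(-2*y)/2.
Then F(1) - F(0) = (3*exp(-2)/2 + 2) - (3/2) = (3 + exp(2))*exp(-2)/2.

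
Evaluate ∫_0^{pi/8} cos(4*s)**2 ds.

Use the identity cos^2(4*s) = (1 + cos(8*s))/2.
An antiderivative is F(s) = s/2 + sin(8*s)/16.
Then F(pi/8) - F(0) = (pi/16) - (0) = pi/16.

pi/16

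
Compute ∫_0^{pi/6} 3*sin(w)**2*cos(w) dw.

1/8

Let u = sin(w), so du = cos(w) dw. When w = 0, u = 0; when w = pi/6, u = 1/2.
The integral becomes 3·∫ u**2 du from 0 to 1/2, with antiderivative u**3.
Back in w: F(w) = sin(w)**3.
Then F(pi/6) - F(0) = (1/8) - (0) = 1/8.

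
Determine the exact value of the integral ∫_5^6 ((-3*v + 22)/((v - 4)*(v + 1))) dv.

Factor the denominator: v**2 - 3*v - 4 = (v + 1)(v - 4).
Partial fractions: (-3*v + 22)/((v - 4)*(v + 1)) = -5/(v + 1) + 2/(v - 4).
An antiderivative is F(v) = 2*log(v - 4) - 5*log(v + 1).
Then F(6) - F(5) = (-5*log(7) + 2*log(2)) - (-5*log(3) - 5*log(2)) = -5*log(7) + 7*log(2) + 5*log(3).

-5*log(7) + 7*log(2) + 5*log(3)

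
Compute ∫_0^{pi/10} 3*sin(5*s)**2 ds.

Use the identity sin^2(5*s) = (1 - cos(10*s))/2.
An antiderivative is F(s) = 3*s/2 - 3*sin(10*s)/20.
Then F(pi/10) - F(0) = (3*pi/20) - (0) = 3*pi/20.

3*pi/20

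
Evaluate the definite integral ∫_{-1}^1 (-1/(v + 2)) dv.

An antiderivative is F(v) = -log(v + 2).
Then F(1) - F(-1) = (-log(3)) - (0) = -log(3).

-log(3)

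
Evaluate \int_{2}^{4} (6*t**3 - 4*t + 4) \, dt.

344

By the power rule, an antiderivative is F(t) = 3*t**4/2 - 2*t**2 + 4*t.
Then F(4) - F(2) = (368) - (24) = 344.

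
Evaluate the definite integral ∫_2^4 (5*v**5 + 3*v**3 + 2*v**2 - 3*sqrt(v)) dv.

4*sqrt(2) + 10684/3

By the power rule, an antiderivative is F(v) = 5*v**6/6 + 3*v**4/4 - 2*v**(3/2) + 2*v**3/3.
Then F(4) - F(2) = (3632) - (212/3 - 4*sqrt(2)) = 4*sqrt(2) + 10684/3.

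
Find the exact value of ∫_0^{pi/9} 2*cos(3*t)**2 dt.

sqrt(3)/12 + pi/9

Use the identity cos^2(3*t) = (1 + cos(6*t))/2.
An antiderivative is F(t) = t + sin(6*t)/6.
Then F(pi/9) - F(0) = (sqrt(3)/12 + pi/9) - (0) = sqrt(3)/12 + pi/9.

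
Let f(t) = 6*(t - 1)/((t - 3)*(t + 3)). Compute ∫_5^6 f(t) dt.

Factor the denominator: t**2 - 9 = (t + 3)(t - 3).
Partial fractions: 6*(t - 1)/((t - 3)*(t + 3)) = 4/(t + 3) + 2/(t - 3).
An antiderivative is F(t) = 2*log(t - 3) + 4*log(t + 3).
Then F(6) - F(5) = (10*log(3)) - (14*log(2)) = -14*log(2) + 10*log(3).

-14*log(2) + 10*log(3)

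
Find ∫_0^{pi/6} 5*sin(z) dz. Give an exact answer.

5 - 5*sqrt(3)/2

An antiderivative is F(z) = -5*cos(z).
Then F(pi/6) - F(0) = (-5*sqrt(3)/2) - (-5) = 5 - 5*sqrt(3)/2.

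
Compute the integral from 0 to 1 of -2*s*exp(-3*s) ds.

Integrate by parts once (u = s, dv = -2*exp(-3*s) ds).
An antiderivative is F(s) = (6*s + 2)*exp(-3*s)/9.
Then F(1) - F(0) = (8*exp(-3)/9) - (2/9) = -2/9 + 8*exp(-3)/9.

-2/9 + 8*exp(-3)/9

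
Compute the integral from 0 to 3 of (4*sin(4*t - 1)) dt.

-cos(11) + cos(1)

Let u = 4*t - 1, so du = 4 dt. When t = 0, u = -1; when t = 3, u = 11.
The integral becomes ∫ sin(u) du from -1 to 11, with antiderivative -cos(u).
Back in t: F(t) = -cos(4*t - 1).
Then F(3) - F(0) = (-cos(11)) - (-cos(1)) = -cos(11) + cos(1).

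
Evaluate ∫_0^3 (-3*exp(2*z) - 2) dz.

-3*exp(6)/2 - 9/2

An antiderivative is F(z) = -3*exp(2*z)/2 - 2*z.
Then F(3) - F(0) = (-3*exp(6)/2 - 6) - (-3/2) = -3*exp(6)/2 - 9/2.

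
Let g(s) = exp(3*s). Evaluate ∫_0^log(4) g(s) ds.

21

Let u = exp(s), so du = exp(s) ds. When s = 0, u = 1; when s = log(4), u = 4.
The integral becomes ∫ u**2 du from 1 to 4, with antiderivative u**3/3.
Back in s: F(s) = exp(3*s)/3.
Then F(log(4)) - F(0) = (64/3) - (1/3) = 21.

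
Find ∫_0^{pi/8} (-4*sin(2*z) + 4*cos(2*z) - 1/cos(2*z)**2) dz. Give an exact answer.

-5/2 + 2*sqrt(2)

An antiderivative is F(z) = 2*sin(2*z) + 2*cos(2*z) - tan(2*z)/2.
Then F(pi/8) - F(0) = (-1/2 + 2*sqrt(2)) - (2) = -5/2 + 2*sqrt(2).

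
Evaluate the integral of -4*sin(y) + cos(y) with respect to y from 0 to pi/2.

-3

An antiderivative is F(y) = sin(y) + 4*cos(y).
Then F(pi/2) - F(0) = (1) - (4) = -3.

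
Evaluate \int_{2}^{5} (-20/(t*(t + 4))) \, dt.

Factor the denominator: t**2 + 4*t = (t + 4)t.
Partial fractions: -20/(t*(t + 4)) = 5/(t + 4) - 5/t.
An antiderivative is F(t) = -5*log(t) + 5*log(t + 4).
Then F(5) - F(2) = (-5*log(5) + 10*log(3)) - (5*log(3)) = -5*log(5) + 5*log(3).

-5*log(5) + 5*log(3)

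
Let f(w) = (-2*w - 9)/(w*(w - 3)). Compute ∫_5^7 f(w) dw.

Factor the denominator: w**2 - 3*w = w(w - 3).
Partial fractions: (-2*w - 9)/(w*(w - 3)) = 3/w - 5/(w - 3).
An antiderivative is F(w) = 3*log(w) - 5*log(w - 3).
Then F(7) - F(5) = (-10*log(2) + 3*log(7)) - (-5*log(2) + 3*log(5)) = -3*log(5) - 5*log(2) + 3*log(7).

-3*log(5) - 5*log(2) + 3*log(7)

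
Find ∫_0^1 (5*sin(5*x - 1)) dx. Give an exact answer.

Let u = 5*x - 1, so du = 5 dx. When x = 0, u = -1; when x = 1, u = 4.
The integral becomes ∫ sin(u) du from -1 to 4, with antiderivative -cos(u).
Back in x: F(x) = -cos(5*x - 1).
Then F(1) - F(0) = (-cos(4)) - (-cos(1)) = cos(1) - cos(4).

cos(1) - cos(4)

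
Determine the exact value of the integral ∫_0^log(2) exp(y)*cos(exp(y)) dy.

Let u = exp(y), so du = exp(y) dy. When y = 0, u = 1; when y = log(2), u = 2.
The integral becomes ∫ cos(u) du from 1 to 2, with antiderivative sin(u).
Back in y: F(y) = sin(exp(y)).
Then F(log(2)) - F(0) = (sin(2)) - (sin(1)) = -sin(1) + sin(2).

-sin(1) + sin(2)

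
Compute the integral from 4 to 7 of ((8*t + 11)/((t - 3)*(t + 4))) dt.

Factor the denominator: t**2 + t - 12 = (t + 4)(t - 3).
Partial fractions: (8*t + 11)/((t - 3)*(t + 4)) = 3/(t + 4) + 5/(t - 3).
An antiderivative is F(t) = 5*log(t - 3) + 3*log(t + 4).
Then F(7) - F(4) = (10*log(2) + 3*log(11)) - (9*log(2)) = log(2) + 3*log(11).

log(2) + 3*log(11)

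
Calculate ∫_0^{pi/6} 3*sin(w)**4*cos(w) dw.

Let u = sin(w), so du = cos(w) dw. When w = 0, u = 0; when w = pi/6, u = 1/2.
The integral becomes 3·∫ u**4 du from 0 to 1/2, with antiderivative 3*u**5/5.
Back in w: F(w) = 3*sin(w)**5/5.
Then F(pi/6) - F(0) = (3/160) - (0) = 3/160.

3/160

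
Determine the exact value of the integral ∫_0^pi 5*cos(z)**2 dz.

Use the identity cos^2(z) = (1 + cos(2*z))/2.
An antiderivative is F(z) = 5*z/2 + 5*sin(2*z)/4.
Then F(pi) - F(0) = (5*pi/2) - (0) = 5*pi/2.

5*pi/2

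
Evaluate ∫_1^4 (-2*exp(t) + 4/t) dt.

An antiderivative is F(t) = -2*exp(t) + 4*log(t).
Then F(4) - F(1) = (-2*exp(4) + 8*log(2)) - (-2*exp(1)) = -2*exp(4) + 2*exp(1) + 8*log(2).

-2*exp(4) + 2*exp(1) + 8*log(2)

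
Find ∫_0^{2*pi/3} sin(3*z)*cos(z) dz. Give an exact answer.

Use the identity sin(3*z)cos(z) = [sin(4*z) + sin(2*z)]/2.
An antiderivative is F(z) = -cos(2*z)/4 - cos(4*z)/8.
Then F(2*pi/3) - F(0) = (3/16) - (-3/8) = 9/16.

9/16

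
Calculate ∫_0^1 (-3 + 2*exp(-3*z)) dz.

An antiderivative is F(z) = -3*z - 2*exp(-3*z)/3.
Then F(1) - F(0) = (-3 - 2*exp(-3)/3) - (-2/3) = -7/3 - 2*exp(-3)/3.

-7/3 - 2*exp(-3)/3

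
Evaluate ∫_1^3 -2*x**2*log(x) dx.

Integrate by parts once (u = ln x, dv = -2*x**2 dx).
An antiderivative is F(x) = -2*x**3*(3*log(x) - 1)/9.
Then F(3) - F(1) = (6 - 18*log(3)) - (2/9) = 52/9 - 18*log(3).

52/9 - 18*log(3)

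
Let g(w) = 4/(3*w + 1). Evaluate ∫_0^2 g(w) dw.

4*log(7)/3

An antiderivative is F(w) = 4*log(3*w + 1)/3.
Then F(2) - F(0) = (4*log(7)/3) - (0) = 4*log(7)/3.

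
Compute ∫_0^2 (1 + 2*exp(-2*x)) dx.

An antiderivative is F(x) = x - exp(-2*x).
Then F(2) - F(0) = (2 - exp(-4)) - (-1) = 3 - exp(-4).

3 - exp(-4)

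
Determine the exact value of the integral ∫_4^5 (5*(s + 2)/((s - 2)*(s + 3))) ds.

log(81/14)

Factor the denominator: s**2 + s - 6 = (s + 3)(s - 2).
Partial fractions: 5*(s + 2)/((s - 2)*(s + 3)) = 1/(s + 3) + 4/(s - 2).
An antiderivative is F(s) = 4*log(s - 2) + log(s + 3).
Then F(5) - F(4) = (3*log(2) + 4*log(3)) - (log(7) + 4*log(2)) = log(81/14).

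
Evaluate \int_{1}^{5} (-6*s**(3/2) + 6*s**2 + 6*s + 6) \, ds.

1732/5 - 60*sqrt(5)

By the power rule, an antiderivative is F(s) = -12*s**(5/2)/5 + 2*s**3 + 3*s**2 + 6*s.
Then F(5) - F(1) = (355 - 60*sqrt(5)) - (43/5) = 1732/5 - 60*sqrt(5).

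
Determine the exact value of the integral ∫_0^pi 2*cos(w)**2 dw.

pi

Use the identity cos^2(w) = (1 + cos(2*w))/2.
An antiderivative is F(w) = w + sin(2*w)/2.
Then F(pi) - F(0) = (pi) - (0) = pi.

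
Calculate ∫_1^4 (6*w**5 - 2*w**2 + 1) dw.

By the power rule, an antiderivative is F(w) = w**6 - 2*w**3/3 + w.
Then F(4) - F(1) = (12172/3) - (4/3) = 4056.

4056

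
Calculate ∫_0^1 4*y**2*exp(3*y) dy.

-8/27 + 20*exp(3)/27

Integrate by parts twice (u = y^2, dv = 4*exp(3*y) dy).
An antiderivative is F(y) = (36*y**2 - 24*y + 8)*exp(3*y)/27.
Then F(1) - F(0) = (20*exp(3)/27) - (8/27) = -8/27 + 20*exp(3)/27.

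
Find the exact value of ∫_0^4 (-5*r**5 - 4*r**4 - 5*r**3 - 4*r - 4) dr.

-69008/15

By the power rule, an antiderivative is F(r) = -5*r**6/6 - 4*r**5/5 - 5*r**4/4 - 2*r**2 - 4*r.
Then F(4) - F(0) = (-69008/15) - (0) = -69008/15.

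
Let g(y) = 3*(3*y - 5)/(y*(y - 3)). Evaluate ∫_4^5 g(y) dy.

-6*log(2) + 5*log(5)

Factor the denominator: y**2 - 3*y = y(y - 3).
Partial fractions: 3*(3*y - 5)/(y*(y - 3)) = 5/y + 4/(y - 3).
An antiderivative is F(y) = 5*log(y) + 4*log(y - 3).
Then F(5) - F(4) = (4*log(2) + 5*log(5)) - (10*log(2)) = -6*log(2) + 5*log(5).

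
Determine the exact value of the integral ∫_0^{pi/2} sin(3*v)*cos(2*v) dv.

Use the identity sin(3*v)cos(2*v) = [sin(5*v) + sin(v)]/2.
An antiderivative is F(v) = -cos(v)/2 - cos(5*v)/10.
Then F(pi/2) - F(0) = (0) - (-3/5) = 3/5.

3/5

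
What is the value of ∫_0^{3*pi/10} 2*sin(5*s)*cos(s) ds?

Use the identity sin(5*s)cos(s) = [sin(6*s) + sin(4*s)]/2.
An antiderivative is F(s) = -cos(4*s)/4 - cos(6*s)/6.
Then F(3*pi/10) - F(0) = (1/48 + sqrt(5)/48) - (-5/12) = sqrt(5)/48 + 7/16.

sqrt(5)/48 + 7/16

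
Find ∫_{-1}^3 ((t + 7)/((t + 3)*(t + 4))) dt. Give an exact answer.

Factor the denominator: t**2 + 7*t + 12 = (t + 4)(t + 3).
Partial fractions: (t + 7)/((t + 3)*(t + 4)) = -3/(t + 4) + 4/(t + 3).
An antiderivative is F(t) = 4*log(t + 3) - 3*log(t + 4).
Then F(3) - F(-1) = (-3*log(7) + 4*log(2) + 4*log(3)) - (log(16/27)) = -3*log(7) + 7*log(3).

-3*log(7) + 7*log(3)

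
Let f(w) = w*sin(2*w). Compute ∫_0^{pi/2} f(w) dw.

Integrate by parts once (u = w, dv = sin(2*w) dw).
An antiderivative is F(w) = -w*cos(2*w)/2 + sin(2*w)/4.
Then F(pi/2) - F(0) = (pi/4) - (0) = pi/4.

pi/4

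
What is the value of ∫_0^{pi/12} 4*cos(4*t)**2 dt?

sqrt(3)/8 + pi/6

Use the identity cos^2(4*t) = (1 + cos(8*t))/2.
An antiderivative is F(t) = 2*t + sin(8*t)/4.
Then F(pi/12) - F(0) = (sqrt(3)/8 + pi/6) - (0) = sqrt(3)/8 + pi/6.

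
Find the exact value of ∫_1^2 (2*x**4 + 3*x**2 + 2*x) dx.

By the power rule, an antiderivative is F(x) = 2*x**5/5 + x**3 + x**2.
Then F(2) - F(1) = (124/5) - (12/5) = 112/5.

112/5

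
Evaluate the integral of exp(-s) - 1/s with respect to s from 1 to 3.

An antiderivative is F(s) = -log(s) - exp(-s).
Then F(3) - F(1) = (-log(3) - exp(-3)) - (-exp(-1)) = -log(3) - exp(-3) + exp(-1).

-log(3) - exp(-3) + exp(-1)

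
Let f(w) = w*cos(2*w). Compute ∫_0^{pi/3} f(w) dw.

Integrate by parts once (u = w, dv = cos(2*w) dw).
An antiderivative is F(w) = w*sin(2*w)/2 + cos(2*w)/4.
Then F(pi/3) - F(0) = (-1/8 + sqrt(3)*pi/12) - (1/4) = -3/8 + sqrt(3)*pi/12.

-3/8 + sqrt(3)*pi/12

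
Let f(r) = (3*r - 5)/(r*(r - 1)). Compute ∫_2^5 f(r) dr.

Factor the denominator: r**2 - r = r(r - 1).
Partial fractions: (3*r - 5)/(r*(r - 1)) = 5/r - 2/(r - 1).
An antiderivative is F(r) = 5*log(r) - 2*log(r - 1).
Then F(5) - F(2) = (-4*log(2) + 5*log(5)) - (log(32)) = -9*log(2) + 5*log(5).

-9*log(2) + 5*log(5)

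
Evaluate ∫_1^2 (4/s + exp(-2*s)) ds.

An antiderivative is F(s) = 4*log(s) - exp(-2*s)/2.
Then F(2) - F(1) = (-exp(-4)/2 + 4*log(2)) - (-exp(-2)/2) = (-1 + exp(2) + 8*exp(4)*log(2))*exp(-4)/2.

(-1 + exp(2) + 8*exp(4)*log(2))*exp(-4)/2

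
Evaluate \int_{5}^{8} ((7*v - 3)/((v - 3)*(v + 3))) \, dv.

-15*log(2) + 3*log(5) + 4*log(11)

Factor the denominator: v**2 - 9 = (v + 3)(v - 3).
Partial fractions: (7*v - 3)/((v - 3)*(v + 3)) = 4/(v + 3) + 3/(v - 3).
An antiderivative is F(v) = 3*log(v - 3) + 4*log(v + 3).
Then F(8) - F(5) = (3*log(5) + 4*log(11)) - (15*log(2)) = -15*log(2) + 3*log(5) + 4*log(11).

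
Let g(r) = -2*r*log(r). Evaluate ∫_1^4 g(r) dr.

15/2 - 32*log(2)

Integrate by parts once (u = ln r, dv = -2*r dr).
An antiderivative is F(r) = -r**2*(2*log(r) - 1)/2.
Then F(4) - F(1) = (8 - 32*log(2)) - (1/2) = 15/2 - 32*log(2).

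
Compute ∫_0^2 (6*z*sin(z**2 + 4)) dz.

3*cos(4) - 3*cos(8)

Let u = z**2 + 4, so du = 2*z dz. When z = 0, u = 4; when z = 2, u = 8.
The integral becomes 3·∫ sin(u) du from 4 to 8, with antiderivative -3*cos(u).
Back in z: F(z) = -3*cos(z**2 + 4).
Then F(2) - F(0) = (-3*cos(8)) - (-3*cos(4)) = 3*cos(4) - 3*cos(8).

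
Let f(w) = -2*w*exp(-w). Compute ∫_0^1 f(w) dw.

-2 + 4*exp(-1)

Integrate by parts once (u = w, dv = -2*exp(-w) dw).
An antiderivative is F(w) = (2*w + 2)*exp(-w).
Then F(1) - F(0) = (4*exp(-1)) - (2) = -2 + 4*exp(-1).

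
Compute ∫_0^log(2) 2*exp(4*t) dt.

15/2

Let u = exp(t), so du = exp(t) dt. When t = 0, u = 1; when t = log(2), u = 2.
The integral becomes 2·∫ u**3 du from 1 to 2, with antiderivative u**4/2.
Back in t: F(t) = exp(4*t)/2.
Then F(log(2)) - F(0) = (8) - (1/2) = 15/2.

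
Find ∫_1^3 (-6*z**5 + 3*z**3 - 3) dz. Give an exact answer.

-674

By the power rule, an antiderivative is F(z) = -z**6 + 3*z**4/4 - 3*z.
Then F(3) - F(1) = (-2709/4) - (-13/4) = -674.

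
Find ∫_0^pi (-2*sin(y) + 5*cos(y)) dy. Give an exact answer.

-4

An antiderivative is F(y) = 5*sin(y) + 2*cos(y).
Then F(pi) - F(0) = (-2) - (2) = -4.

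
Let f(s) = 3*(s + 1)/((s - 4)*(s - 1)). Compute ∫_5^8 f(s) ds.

-2*log(7) + 14*log(2)

Factor the denominator: s**2 - 5*s + 4 = (s - 1)(s - 4).
Partial fractions: 3*(s + 1)/((s - 4)*(s - 1)) = -2/(s - 1) + 5/(s - 4).
An antiderivative is F(s) = 5*log(s - 4) - 2*log(s - 1).
Then F(8) - F(5) = (-2*log(7) + 10*log(2)) - (-log(16)) = -2*log(7) + 14*log(2).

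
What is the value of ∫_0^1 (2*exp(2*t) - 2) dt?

An antiderivative is F(t) = exp(2*t) - 2*t.
Then F(1) - F(0) = (-2 + exp(2)) - (1) = -3 + exp(2).

-3 + exp(2)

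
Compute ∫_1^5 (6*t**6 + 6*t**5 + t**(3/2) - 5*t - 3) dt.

10*sqrt(5) + 2888026/35

By the power rule, an antiderivative is F(t) = 6*t**7/7 + t**6 + 2*t**(5/2)/5 - 5*t**2/2 - 3*t.
Then F(5) - F(1) = (10*sqrt(5) + 1155165/14) - (-227/70) = 10*sqrt(5) + 2888026/35.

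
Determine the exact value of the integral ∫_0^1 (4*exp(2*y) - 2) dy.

An antiderivative is F(y) = 2*exp(2*y) - 2*y.
Then F(1) - F(0) = (-2 + 2*exp(2)) - (2) = -4 + 2*exp(2).

-4 + 2*exp(2)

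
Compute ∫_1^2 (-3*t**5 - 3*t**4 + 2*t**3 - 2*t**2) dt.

-709/15

By the power rule, an antiderivative is F(t) = -t**6/2 - 3*t**5/5 + t**4/2 - 2*t**3/3.
Then F(2) - F(1) = (-728/15) - (-19/15) = -709/15.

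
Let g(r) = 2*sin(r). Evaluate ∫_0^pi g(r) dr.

An antiderivative is F(r) = -2*cos(r).
Then F(pi) - F(0) = (2) - (-2) = 4.

4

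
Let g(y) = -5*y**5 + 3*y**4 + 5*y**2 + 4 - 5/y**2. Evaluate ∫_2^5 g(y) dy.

By the power rule, an antiderivative is F(y) = -5*y**6/6 + 3*y**5/5 + 5*y**3/3 + 4*y + 5/y.
Then F(5) - F(2) = (-21833/2) - (-103/10) = -54531/5.

-54531/5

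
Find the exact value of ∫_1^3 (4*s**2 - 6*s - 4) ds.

8/3

By the power rule, an antiderivative is F(s) = 4*s**3/3 - 3*s**2 - 4*s.
Then F(3) - F(1) = (-3) - (-17/3) = 8/3.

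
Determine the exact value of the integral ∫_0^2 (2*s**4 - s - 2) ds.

By the power rule, an antiderivative is F(s) = 2*s**5/5 - s**2/2 - 2*s.
Then F(2) - F(0) = (34/5) - (0) = 34/5.

34/5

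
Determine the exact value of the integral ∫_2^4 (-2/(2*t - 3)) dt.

An antiderivative is F(t) = -log(2*t - 3).
Then F(4) - F(2) = (-log(5)) - (0) = -log(5).

-log(5)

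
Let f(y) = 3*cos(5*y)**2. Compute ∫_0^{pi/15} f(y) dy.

3*sqrt(3)/40 + pi/10

Use the identity cos^2(5*y) = (1 + cos(10*y))/2.
An antiderivative is F(y) = 3*y/2 + 3*sin(10*y)/20.
Then F(pi/15) - F(0) = (3*sqrt(3)/40 + pi/10) - (0) = 3*sqrt(3)/40 + pi/10.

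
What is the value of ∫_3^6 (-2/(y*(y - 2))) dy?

-log(2)

Factor the denominator: y**2 - 2*y = y(y - 2).
Partial fractions: -2/(y*(y - 2)) = 1/y - 1/(y - 2).
An antiderivative is F(y) = log(y) - log(y - 2).
Then F(6) - F(3) = (log(3/2)) - (log(3)) = -log(2).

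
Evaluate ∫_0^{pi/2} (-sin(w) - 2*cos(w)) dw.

-3

An antiderivative is F(w) = -2*sin(w) + cos(w).
Then F(pi/2) - F(0) = (-2) - (1) = -3.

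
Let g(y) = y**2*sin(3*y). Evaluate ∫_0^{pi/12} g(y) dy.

Integrate by parts twice (u = y^2, dv = sin(3*y) dy).
An antiderivative is F(y) = -y**2*cos(3*y)/3 + 2*y*sin(3*y)/9 + 2*cos(3*y)/27.
Then F(pi/12) - F(0) = (sqrt(2)*(-pi**2 + 8*pi + 32)/864) - (2/27) = -2/27 - sqrt(2)*pi**2/864 + sqrt(2)*pi/108 + sqrt(2)/27.

-2/27 - sqrt(2)*pi**2/864 + sqrt(2)*pi/108 + sqrt(2)/27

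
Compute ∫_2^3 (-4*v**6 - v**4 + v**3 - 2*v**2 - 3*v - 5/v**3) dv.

-3082049/2520

By the power rule, an antiderivative is F(v) = -4*v**7/7 - v**5/5 + v**4/4 - 2*v**3/3 - 3*v**2/2 + 5/(2*v**2).
Then F(3) - F(2) = (-1649701/1260) - (-72451/840) = -3082049/2520.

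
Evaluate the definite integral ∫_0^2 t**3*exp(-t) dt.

Integrate by parts 3 times (u = t^3, dv = exp(-t) dt).
An antiderivative is F(t) = (-t**3 - 3*t**2 - 6*t - 6)*exp(-t).
Then F(2) - F(0) = (-38*exp(-2)) - (-6) = 6 - 38*exp(-2).

6 - 38*exp(-2)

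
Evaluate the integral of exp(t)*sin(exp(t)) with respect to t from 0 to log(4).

Let u = exp(t), so du = exp(t) dt. When t = 0, u = 1; when t = log(4), u = 4.
The integral becomes ∫ sin(u) du from 1 to 4, with antiderivative -cos(u).
Back in t: F(t) = -cos(exp(t)).
Then F(log(4)) - F(0) = (-cos(4)) - (-cos(1)) = cos(1) - cos(4).

cos(1) - cos(4)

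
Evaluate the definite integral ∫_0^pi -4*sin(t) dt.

An antiderivative is F(t) = 4*cos(t).
Then F(pi) - F(0) = (-4) - (4) = -8.

-8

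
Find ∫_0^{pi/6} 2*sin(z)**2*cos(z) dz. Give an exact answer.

1/12

Let u = sin(z), so du = cos(z) dz. When z = 0, u = 0; when z = pi/6, u = 1/2.
The integral becomes 2·∫ u**2 du from 0 to 1/2, with antiderivative 2*u**3/3.
Back in z: F(z) = 2*sin(z)**3/3.
Then F(pi/6) - F(0) = (1/12) - (0) = 1/12.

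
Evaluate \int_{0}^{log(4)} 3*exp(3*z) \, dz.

63

Let u = exp(z), so du = exp(z) dz. When z = 0, u = 1; when z = log(4), u = 4.
The integral becomes 3·∫ u**2 du from 1 to 4, with antiderivative u**3.
Back in z: F(z) = exp(3*z).
Then F(log(4)) - F(0) = (64) - (1) = 63.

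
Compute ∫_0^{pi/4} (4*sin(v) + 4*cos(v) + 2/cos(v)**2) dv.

6

An antiderivative is F(v) = 4*sin(v) - 4*cos(v) + 2*tan(v).
Then F(pi/4) - F(0) = (2) - (-4) = 6.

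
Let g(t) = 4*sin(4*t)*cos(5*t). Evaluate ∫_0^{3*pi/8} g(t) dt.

-16/9 + 10*sqrt(2 - sqrt(2))/9

Use the identity sin(4*t)cos(5*t) = [sin(9*t) + sin(-t)]/2.
An antiderivative is F(t) = 2*cos(t) - 2*cos(9*t)/9.
Then F(3*pi/8) - F(0) = (10*sqrt(2 - sqrt(2))/9) - (16/9) = -16/9 + 10*sqrt(2 - sqrt(2))/9.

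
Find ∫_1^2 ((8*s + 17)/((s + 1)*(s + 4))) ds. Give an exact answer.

Factor the denominator: s**2 + 5*s + 4 = (s + 4)(s + 1).
Partial fractions: (8*s + 17)/((s + 1)*(s + 4)) = 5/(s + 4) + 3/(s + 1).
An antiderivative is F(s) = 3*log(s + 1) + 5*log(s + 4).
Then F(2) - F(1) = (5*log(2) + 8*log(3)) - (3*log(2) + 5*log(5)) = -5*log(5) + 2*log(2) + 8*log(3).

-5*log(5) + 2*log(2) + 8*log(3)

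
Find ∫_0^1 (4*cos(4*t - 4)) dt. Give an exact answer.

Let u = 4*t - 4, so du = 4 dt. When t = 0, u = -4; when t = 1, u = 0.
The integral becomes ∫ cos(u) du from -4 to 0, with antiderivative sin(u).
Back in t: F(t) = sin(4*t - 4).
Then F(1) - F(0) = (0) - (-sin(4)) = sin(4).

sin(4)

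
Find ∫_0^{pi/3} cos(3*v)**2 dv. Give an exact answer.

pi/6

Use the identity cos^2(3*v) = (1 + cos(6*v))/2.
An antiderivative is F(v) = v/2 + sin(6*v)/12.
Then F(pi/3) - F(0) = (pi/6) - (0) = pi/6.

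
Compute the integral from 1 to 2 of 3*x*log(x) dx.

Integrate by parts once (u = ln x, dv = 3*x dx).
An antiderivative is F(x) = 3*x**2*(2*log(x) - 1)/4.
Then F(2) - F(1) = (-3 + log(64)) - (-3/4) = -9/4 + log(64).

-9/4 + log(64)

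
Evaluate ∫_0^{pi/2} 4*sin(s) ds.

4

An antiderivative is F(s) = -4*cos(s).
Then F(pi/2) - F(0) = (0) - (-4) = 4.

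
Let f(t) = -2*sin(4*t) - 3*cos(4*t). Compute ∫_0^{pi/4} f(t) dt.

-1

An antiderivative is F(t) = -3*sin(4*t)/4 + cos(4*t)/2.
Then F(pi/4) - F(0) = (-1/2) - (1/2) = -1.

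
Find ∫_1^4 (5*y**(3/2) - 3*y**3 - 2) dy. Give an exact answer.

By the power rule, an antiderivative is F(y) = 2*y**(5/2) - 3*y**4/4 - 2*y.
Then F(4) - F(1) = (-136) - (-3/4) = -541/4.

-541/4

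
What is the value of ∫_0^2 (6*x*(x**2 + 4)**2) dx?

Let u = x**2 + 4, so du = 2*x dx. When x = 0, u = 4; when x = 2, u = 8.
The integral becomes 3·∫ u**2 du from 4 to 8, with antiderivative u**3.
Back in x: F(x) = (x**2 + 4)**3.
Then F(2) - F(0) = (512) - (64) = 448.

448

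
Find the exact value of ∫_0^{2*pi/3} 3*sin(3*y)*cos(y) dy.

Use the identity sin(3*y)cos(y) = [sin(4*y) + sin(2*y)]/2.
An antiderivative is F(y) = -3*cos(2*y)/4 - 3*cos(4*y)/8.
Then F(2*pi/3) - F(0) = (9/16) - (-9/8) = 27/16.

27/16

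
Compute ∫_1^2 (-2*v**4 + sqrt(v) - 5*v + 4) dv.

By the power rule, an antiderivative is F(v) = -2*v**5/5 + 2*v**(3/2)/3 - 5*v**2/2 + 4*v.
Then F(2) - F(1) = (-74/5 + 4*sqrt(2)/3) - (53/30) = -497/30 + 4*sqrt(2)/3.

-497/30 + 4*sqrt(2)/3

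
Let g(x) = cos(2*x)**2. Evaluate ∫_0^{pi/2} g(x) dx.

pi/4

Use the identity cos^2(2*x) = (1 + cos(4*x))/2.
An antiderivative is F(x) = x/2 + sin(4*x)/8.
Then F(pi/2) - F(0) = (pi/4) - (0) = pi/4.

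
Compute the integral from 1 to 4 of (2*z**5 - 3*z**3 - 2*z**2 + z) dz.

By the power rule, an antiderivative is F(z) = z**6/3 - 3*z**4/4 - 2*z**3/3 + z**2/2.
Then F(4) - F(1) = (3416/3) - (-7/12) = 4557/4.

4557/4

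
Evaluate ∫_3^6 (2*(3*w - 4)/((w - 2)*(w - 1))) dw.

2*log(5) + 6*log(2)

Factor the denominator: w**2 - 3*w + 2 = (w - 1)(w - 2).
Partial fractions: 2*(3*w - 4)/((w - 2)*(w - 1)) = 2/(w - 1) + 4/(w - 2).
An antiderivative is F(w) = 4*log(w - 2) + 2*log(w - 1).
Then F(6) - F(3) = (2*log(5) + 8*log(2)) - (log(4)) = 2*log(5) + 6*log(2).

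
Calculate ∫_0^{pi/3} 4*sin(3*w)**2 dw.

Use the identity sin^2(3*w) = (1 - cos(6*w))/2.
An antiderivative is F(w) = 2*w - sin(6*w)/3.
Then F(pi/3) - F(0) = (2*pi/3) - (0) = 2*pi/3.

2*pi/3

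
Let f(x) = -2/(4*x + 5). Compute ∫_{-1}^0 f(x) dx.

-log(5)/2

An antiderivative is F(x) = -log(4*x + 5)/2.
Then F(0) - F(-1) = (-log(5)/2) - (0) = -log(5)/2.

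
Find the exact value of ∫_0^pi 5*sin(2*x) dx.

An antiderivative is F(x) = -5*cos(2*x)/2.
Then F(pi) - F(0) = (-5/2) - (-5/2) = 0.

0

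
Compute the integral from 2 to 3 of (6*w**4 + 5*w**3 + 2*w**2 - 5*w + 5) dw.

20377/60

By the power rule, an antiderivative is F(w) = 6*w**5/5 + 5*w**4/4 + 2*w**3/3 - 5*w**2/2 + 5*w.
Then F(3) - F(2) = (8067/20) - (956/15) = 20377/60.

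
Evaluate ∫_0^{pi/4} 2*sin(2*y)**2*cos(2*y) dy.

Let u = sin(2*y), so du = 2*cos(2*y) dy. When y = 0, u = 0; when y = pi/4, u = 1.
The integral becomes ∫ u**2 du from 0 to 1, with antiderivative u**3/3.
Back in y: F(y) = sin(2*y)**3/3.
Then F(pi/4) - F(0) = (1/3) - (0) = 1/3.

1/3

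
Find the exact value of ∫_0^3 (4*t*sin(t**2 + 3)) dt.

2*cos(3) - 2*cos(12)

Let u = t**2 + 3, so du = 2*t dt. When t = 0, u = 3; when t = 3, u = 12.
The integral becomes 2·∫ sin(u) du from 3 to 12, with antiderivative -2*cos(u).
Back in t: F(t) = -2*cos(t**2 + 3).
Then F(3) - F(0) = (-2*cos(12)) - (-2*cos(3)) = 2*cos(3) - 2*cos(12).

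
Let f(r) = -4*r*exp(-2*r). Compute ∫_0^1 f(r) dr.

Integrate by parts once (u = r, dv = -4*exp(-2*r) dr).
An antiderivative is F(r) = (2*r + 1)*exp(-2*r).
Then F(1) - F(0) = (3*exp(-2)) - (1) = -1 + 3*exp(-2).

-1 + 3*exp(-2)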